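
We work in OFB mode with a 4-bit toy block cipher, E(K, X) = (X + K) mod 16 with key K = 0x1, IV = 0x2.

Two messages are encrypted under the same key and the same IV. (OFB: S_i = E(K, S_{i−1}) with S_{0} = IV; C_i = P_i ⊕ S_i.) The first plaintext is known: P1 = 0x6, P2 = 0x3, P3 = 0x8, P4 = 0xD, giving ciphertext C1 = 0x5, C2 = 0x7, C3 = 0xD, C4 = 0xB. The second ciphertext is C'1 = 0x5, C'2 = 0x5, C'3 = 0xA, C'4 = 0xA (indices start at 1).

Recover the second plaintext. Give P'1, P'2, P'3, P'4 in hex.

P'1 = 0x6, P'2 = 0x1, P'3 = 0xF, P'4 = 0xC

In OFB with a reused IV, both messages share the same keystream S_i, so C_i ⊕ C'_i = P_i ⊕ P'_i and thus P'_i = P_i ⊕ C_i ⊕ C'_i.
P'1: 0x6 ⊕ 0x5 ⊕ 0x5 = 0x6.
P'2: 0x3 ⊕ 0x7 ⊕ 0x5 = 0x1.
P'3: 0x8 ⊕ 0xD ⊕ 0xA = 0xF.
P'4: 0xD ⊕ 0xB ⊕ 0xA = 0xC.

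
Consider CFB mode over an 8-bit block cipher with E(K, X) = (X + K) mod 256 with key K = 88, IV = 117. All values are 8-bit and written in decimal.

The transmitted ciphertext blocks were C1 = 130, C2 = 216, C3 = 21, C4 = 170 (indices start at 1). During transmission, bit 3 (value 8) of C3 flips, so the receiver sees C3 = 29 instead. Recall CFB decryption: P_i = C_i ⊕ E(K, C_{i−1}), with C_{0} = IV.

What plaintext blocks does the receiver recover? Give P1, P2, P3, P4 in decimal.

P1 = 79, P2 = 2, P3 = 45, P4 = 223

Only C3 changed, to 29. In CFB, a change in C_i flips the same bit in P_i and garbles P_{i+1}. Decrypting the received ciphertext:
P1: E(K, 117) = 205; 130 ⊕ 205 = 79.
P2: E(K, 130) = 218; 216 ⊕ 218 = 2.
P3: E(K, 216) = 48; 29 ⊕ 48 = 45.
P4: E(K, 29) = 117; 170 ⊕ 117 = 223.
Blocks that differ from the original plaintext: P3, P4.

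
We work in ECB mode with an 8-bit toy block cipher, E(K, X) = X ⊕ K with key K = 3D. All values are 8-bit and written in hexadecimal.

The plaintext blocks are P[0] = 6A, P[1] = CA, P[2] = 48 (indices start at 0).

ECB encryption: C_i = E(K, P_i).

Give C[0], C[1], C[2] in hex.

C[0] = 57, C[1] = F7, C[2] = 75

C[0]: E(K, 6A) = 57.
C[1]: E(K, CA) = F7.
C[2]: E(K, 48) = 75.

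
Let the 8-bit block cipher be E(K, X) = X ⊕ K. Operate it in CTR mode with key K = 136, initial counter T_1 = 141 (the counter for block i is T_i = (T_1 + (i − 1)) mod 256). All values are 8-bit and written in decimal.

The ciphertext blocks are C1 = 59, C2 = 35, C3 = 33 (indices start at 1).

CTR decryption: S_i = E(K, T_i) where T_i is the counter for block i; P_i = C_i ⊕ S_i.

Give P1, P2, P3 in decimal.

P1 = 62, P2 = 37, P3 = 38

P1: T = 141, S = E(K, T) = 5; 59 ⊕ 5 = 62.
P2: T = 142, S = E(K, T) = 6; 35 ⊕ 6 = 37.
P3: T = 143, S = E(K, T) = 7; 33 ⊕ 7 = 38.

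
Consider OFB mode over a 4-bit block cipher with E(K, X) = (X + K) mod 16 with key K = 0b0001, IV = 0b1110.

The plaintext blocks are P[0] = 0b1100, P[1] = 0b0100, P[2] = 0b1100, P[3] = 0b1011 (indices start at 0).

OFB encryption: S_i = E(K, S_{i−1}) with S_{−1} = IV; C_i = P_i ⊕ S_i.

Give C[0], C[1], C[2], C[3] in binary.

C[0]: S = E(K, 0b1110) = 0b1111; 0b1100 ⊕ 0b1111 = 0b0011.
C[1]: S = E(K, 0b1111) = 0b0000; 0b0100 ⊕ 0b0000 = 0b0100.
C[2]: S = E(K, 0b0000) = 0b0001; 0b1100 ⊕ 0b0001 = 0b1101.
C[3]: S = E(K, 0b0001) = 0b0010; 0b1011 ⊕ 0b0010 = 0b1001.

C[0] = 0b0011, C[1] = 0b0100, C[2] = 0b1101, C[3] = 0b1001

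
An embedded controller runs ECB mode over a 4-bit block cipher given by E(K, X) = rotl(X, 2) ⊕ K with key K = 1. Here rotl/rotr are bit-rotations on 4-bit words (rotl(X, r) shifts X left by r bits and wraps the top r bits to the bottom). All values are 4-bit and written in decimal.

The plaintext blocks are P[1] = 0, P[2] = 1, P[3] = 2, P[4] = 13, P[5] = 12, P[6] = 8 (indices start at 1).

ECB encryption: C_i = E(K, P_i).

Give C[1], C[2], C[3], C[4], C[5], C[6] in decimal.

C[1]: E(K, 0) = 1.
C[2]: E(K, 1) = 5.
C[3]: E(K, 2) = 9.
C[4]: E(K, 13) = 6.
C[5]: E(K, 12) = 2.
C[6]: E(K, 8) = 3.

C[1] = 1, C[2] = 5, C[3] = 9, C[4] = 6, C[5] = 2, C[6] = 3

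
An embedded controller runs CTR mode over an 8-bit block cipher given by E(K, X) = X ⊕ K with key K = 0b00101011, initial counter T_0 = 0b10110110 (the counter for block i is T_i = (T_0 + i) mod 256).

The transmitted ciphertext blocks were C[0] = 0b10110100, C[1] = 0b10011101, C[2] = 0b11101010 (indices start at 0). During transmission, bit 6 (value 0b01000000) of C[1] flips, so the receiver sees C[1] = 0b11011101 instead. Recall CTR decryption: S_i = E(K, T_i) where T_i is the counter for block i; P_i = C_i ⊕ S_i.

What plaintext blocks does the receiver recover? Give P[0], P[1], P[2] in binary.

Only C[1] changed, to 0b11011101. In CTR, a change in C_i flips the same bit in P_i only; the keystream is unaffected. Decrypting the received ciphertext:
P[0]: T = 0b10110110, S = E(K, T) = 0b10011101; 0b10110100 ⊕ 0b10011101 = 0b00101001.
P[1]: T = 0b10110111, S = E(K, T) = 0b10011100; 0b11011101 ⊕ 0b10011100 = 0b01000001.
P[2]: T = 0b10111000, S = E(K, T) = 0b10010011; 0b11101010 ⊕ 0b10010011 = 0b01111001.
Blocks that differ from the original plaintext: P[1].

P[0] = 0b00101001, P[1] = 0b01000001, P[2] = 0b01111001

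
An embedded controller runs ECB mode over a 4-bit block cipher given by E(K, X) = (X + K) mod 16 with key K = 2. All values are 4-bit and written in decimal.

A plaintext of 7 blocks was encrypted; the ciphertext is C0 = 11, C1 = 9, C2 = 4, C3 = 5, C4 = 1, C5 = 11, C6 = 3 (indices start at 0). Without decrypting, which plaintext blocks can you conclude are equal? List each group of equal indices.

P0 = P5

ECB encrypts each block independently with the same key, so equal ciphertext blocks imply equal plaintext blocks.
C0 = C5 = 11, so P0 = P5.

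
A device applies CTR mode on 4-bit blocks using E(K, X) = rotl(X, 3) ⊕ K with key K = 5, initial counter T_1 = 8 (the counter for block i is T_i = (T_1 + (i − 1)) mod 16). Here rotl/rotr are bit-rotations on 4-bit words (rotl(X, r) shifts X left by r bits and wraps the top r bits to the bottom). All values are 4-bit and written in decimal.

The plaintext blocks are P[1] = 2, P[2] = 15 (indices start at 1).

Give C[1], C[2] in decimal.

CTR encryption: S_i = E(K, T_i) where T_i is the counter for block i; C_i = P_i ⊕ S_i.
C[1]: T = 8, S = E(K, T) = 1; 2 ⊕ 1 = 3.
C[2]: T = 9, S = E(K, T) = 9; 15 ⊕ 9 = 6.

C[1] = 3, C[2] = 6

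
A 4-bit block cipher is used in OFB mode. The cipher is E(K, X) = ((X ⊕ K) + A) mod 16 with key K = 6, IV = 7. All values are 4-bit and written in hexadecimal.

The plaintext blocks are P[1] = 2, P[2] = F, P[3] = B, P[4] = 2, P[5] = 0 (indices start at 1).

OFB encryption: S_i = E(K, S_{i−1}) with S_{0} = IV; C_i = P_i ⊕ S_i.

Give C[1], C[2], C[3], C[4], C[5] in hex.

C[1]: S = E(K, 7) = B; 2 ⊕ B = 9.
C[2]: S = E(K, B) = 7; F ⊕ 7 = 8.
C[3]: S = E(K, 7) = B; B ⊕ B = 0.
C[4]: S = E(K, B) = 7; 2 ⊕ 7 = 5.
C[5]: S = E(K, 7) = B; 0 ⊕ B = B.

C[1] = 9, C[2] = 8, C[3] = 0, C[4] = 5, C[5] = B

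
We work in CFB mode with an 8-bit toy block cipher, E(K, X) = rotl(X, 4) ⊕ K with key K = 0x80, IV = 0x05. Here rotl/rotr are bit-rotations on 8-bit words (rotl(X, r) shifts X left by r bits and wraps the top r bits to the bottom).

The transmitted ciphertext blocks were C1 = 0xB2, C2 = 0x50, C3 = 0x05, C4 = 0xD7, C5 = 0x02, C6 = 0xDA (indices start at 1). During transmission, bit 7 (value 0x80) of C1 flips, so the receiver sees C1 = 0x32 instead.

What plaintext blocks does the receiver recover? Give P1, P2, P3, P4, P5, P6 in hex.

CFB decryption: P_i = C_i ⊕ E(K, C_{i−1}), with C_{0} = IV.
Only C1 changed, to 0x32. In CFB, a change in C_i flips the same bit in P_i and garbles P_{i+1}. Decrypting the received ciphertext:
P1: E(K, 0x05) = 0xD0; 0x32 ⊕ 0xD0 = 0xE2.
P2: E(K, 0x32) = 0xA3; 0x50 ⊕ 0xA3 = 0xF3.
P3: E(K, 0x50) = 0x85; 0x05 ⊕ 0x85 = 0x80.
P4: E(K, 0x05) = 0xD0; 0xD7 ⊕ 0xD0 = 0x07.
P5: E(K, 0xD7) = 0xFD; 0x02 ⊕ 0xFD = 0xFF.
P6: E(K, 0x02) = 0xA0; 0xDA ⊕ 0xA0 = 0x7A.
Blocks that differ from the original plaintext: P1, P2.

P1 = 0xE2, P2 = 0xF3, P3 = 0x80, P4 = 0x07, P5 = 0xFF, P6 = 0x7A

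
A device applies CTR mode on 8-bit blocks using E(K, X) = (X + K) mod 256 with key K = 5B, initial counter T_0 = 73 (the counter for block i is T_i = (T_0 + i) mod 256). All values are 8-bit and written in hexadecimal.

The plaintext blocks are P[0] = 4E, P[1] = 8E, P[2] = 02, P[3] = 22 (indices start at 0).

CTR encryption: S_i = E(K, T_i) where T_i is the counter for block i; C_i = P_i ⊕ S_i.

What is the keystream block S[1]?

CF

C[0]: T = 73, S = E(K, T) = CE; 4E ⊕ CE = 80.
C[1]: T = 74, S = E(K, T) = CF; 8E ⊕ CF = 41.
So S[1] = CF.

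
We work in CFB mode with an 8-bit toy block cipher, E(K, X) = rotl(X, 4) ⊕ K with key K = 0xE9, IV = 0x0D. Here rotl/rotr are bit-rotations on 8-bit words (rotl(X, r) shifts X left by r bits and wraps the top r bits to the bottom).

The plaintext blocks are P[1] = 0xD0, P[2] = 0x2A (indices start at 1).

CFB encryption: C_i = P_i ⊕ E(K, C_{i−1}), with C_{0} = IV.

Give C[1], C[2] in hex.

C[1]: E(K, 0x0D) = 0x39; 0xD0 ⊕ 0x39 = 0xE9.
C[2]: E(K, 0xE9) = 0x77; 0x2A ⊕ 0x77 = 0x5D.

C[1] = 0xE9, C[2] = 0x5D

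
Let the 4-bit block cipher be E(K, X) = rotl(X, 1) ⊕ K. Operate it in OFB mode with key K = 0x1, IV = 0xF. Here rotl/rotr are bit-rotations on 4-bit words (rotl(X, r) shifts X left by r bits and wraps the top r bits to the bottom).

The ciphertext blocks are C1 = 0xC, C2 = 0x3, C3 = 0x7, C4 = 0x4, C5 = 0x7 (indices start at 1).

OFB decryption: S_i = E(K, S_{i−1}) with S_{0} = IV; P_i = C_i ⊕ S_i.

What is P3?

P1: S = E(K, 0xF) = 0xE; 0xC ⊕ 0xE = 0x2.
P2: S = E(K, 0xE) = 0xC; 0x3 ⊕ 0xC = 0xF.
P3: S = E(K, 0xC) = 0x8; 0x7 ⊕ 0x8 = 0xF.

P3 = 0xF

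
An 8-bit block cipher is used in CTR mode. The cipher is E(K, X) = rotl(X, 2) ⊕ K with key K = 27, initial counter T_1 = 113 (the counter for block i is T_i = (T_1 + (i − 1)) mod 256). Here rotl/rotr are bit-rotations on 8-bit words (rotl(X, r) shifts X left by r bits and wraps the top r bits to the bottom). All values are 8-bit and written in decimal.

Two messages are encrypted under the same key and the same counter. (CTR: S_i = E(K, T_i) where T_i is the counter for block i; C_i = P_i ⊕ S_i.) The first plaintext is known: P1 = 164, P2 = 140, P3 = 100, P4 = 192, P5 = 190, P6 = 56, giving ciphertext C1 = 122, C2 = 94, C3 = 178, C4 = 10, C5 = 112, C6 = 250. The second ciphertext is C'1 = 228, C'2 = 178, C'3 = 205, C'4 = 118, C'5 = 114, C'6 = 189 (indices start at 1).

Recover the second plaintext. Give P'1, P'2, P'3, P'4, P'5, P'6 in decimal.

P'1 = 58, P'2 = 96, P'3 = 27, P'4 = 188, P'5 = 188, P'6 = 127

In CTR with a reused counter, both messages share the same keystream S_i, so C_i ⊕ C'_i = P_i ⊕ P'_i and thus P'_i = P_i ⊕ C_i ⊕ C'_i.
P'1: 164 ⊕ 122 ⊕ 228 = 58.
P'2: 140 ⊕ 94 ⊕ 178 = 96.
P'3: 100 ⊕ 178 ⊕ 205 = 27.
P'4: 192 ⊕ 10 ⊕ 118 = 188.
P'5: 190 ⊕ 112 ⊕ 114 = 188.
P'6: 56 ⊕ 250 ⊕ 189 = 127.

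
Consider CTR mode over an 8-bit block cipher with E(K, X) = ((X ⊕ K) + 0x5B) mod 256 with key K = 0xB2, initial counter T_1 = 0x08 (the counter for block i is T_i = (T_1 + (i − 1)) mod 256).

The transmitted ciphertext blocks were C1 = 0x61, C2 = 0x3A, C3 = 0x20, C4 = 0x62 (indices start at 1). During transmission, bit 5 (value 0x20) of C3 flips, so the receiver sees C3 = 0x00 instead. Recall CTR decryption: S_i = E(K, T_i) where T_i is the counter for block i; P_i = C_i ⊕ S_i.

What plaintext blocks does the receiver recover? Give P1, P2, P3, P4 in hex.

Only C3 changed, to 0x00. In CTR, a change in C_i flips the same bit in P_i only; the keystream is unaffected. Decrypting the received ciphertext:
P1: T = 0x08, S = E(K, T) = 0x15; 0x61 ⊕ 0x15 = 0x74.
P2: T = 0x09, S = E(K, T) = 0x16; 0x3A ⊕ 0x16 = 0x2C.
P3: T = 0x0A, S = E(K, T) = 0x13; 0x00 ⊕ 0x13 = 0x13.
P4: T = 0x0B, S = E(K, T) = 0x14; 0x62 ⊕ 0x14 = 0x76.
Blocks that differ from the original plaintext: P3.

P1 = 0x74, P2 = 0x2C, P3 = 0x13, P4 = 0x76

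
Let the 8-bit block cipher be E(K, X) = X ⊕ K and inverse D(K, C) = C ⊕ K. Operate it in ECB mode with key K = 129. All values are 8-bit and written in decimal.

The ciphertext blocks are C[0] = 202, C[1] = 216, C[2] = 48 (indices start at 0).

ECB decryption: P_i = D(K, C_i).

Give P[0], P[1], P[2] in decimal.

P[0]: D(K, 202) = 75.
P[1]: D(K, 216) = 89.
P[2]: D(K, 48) = 177.

P[0] = 75, P[1] = 89, P[2] = 177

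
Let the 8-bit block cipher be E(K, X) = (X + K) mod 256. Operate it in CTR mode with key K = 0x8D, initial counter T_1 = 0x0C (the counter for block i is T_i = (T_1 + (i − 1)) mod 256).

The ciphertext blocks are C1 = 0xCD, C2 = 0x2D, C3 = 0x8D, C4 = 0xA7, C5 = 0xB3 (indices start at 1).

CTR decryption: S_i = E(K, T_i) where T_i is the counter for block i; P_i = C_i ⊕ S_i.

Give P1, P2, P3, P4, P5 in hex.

P1: T = 0x0C, S = E(K, T) = 0x99; 0xCD ⊕ 0x99 = 0x54.
P2: T = 0x0D, S = E(K, T) = 0x9A; 0x2D ⊕ 0x9A = 0xB7.
P3: T = 0x0E, S = E(K, T) = 0x9B; 0x8D ⊕ 0x9B = 0x16.
P4: T = 0x0F, S = E(K, T) = 0x9C; 0xA7 ⊕ 0x9C = 0x3B.
P5: T = 0x10, S = E(K, T) = 0x9D; 0xB3 ⊕ 0x9D = 0x2E.

P1 = 0x54, P2 = 0xB7, P3 = 0x16, P4 = 0x3B, P5 = 0x2E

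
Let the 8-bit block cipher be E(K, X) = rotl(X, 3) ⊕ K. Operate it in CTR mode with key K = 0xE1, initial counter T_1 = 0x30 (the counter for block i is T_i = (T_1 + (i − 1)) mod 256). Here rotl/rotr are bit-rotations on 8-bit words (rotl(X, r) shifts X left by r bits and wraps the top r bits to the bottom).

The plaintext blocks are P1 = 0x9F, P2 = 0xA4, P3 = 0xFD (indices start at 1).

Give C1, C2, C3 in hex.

C1 = 0xFF, C2 = 0xCC, C3 = 0x8D

CTR encryption: S_i = E(K, T_i) where T_i is the counter for block i; C_i = P_i ⊕ S_i.
C1: T = 0x30, S = E(K, T) = 0x60; 0x9F ⊕ 0x60 = 0xFF.
C2: T = 0x31, S = E(K, T) = 0x68; 0xA4 ⊕ 0x68 = 0xCC.
C3: T = 0x32, S = E(K, T) = 0x70; 0xFD ⊕ 0x70 = 0x8D.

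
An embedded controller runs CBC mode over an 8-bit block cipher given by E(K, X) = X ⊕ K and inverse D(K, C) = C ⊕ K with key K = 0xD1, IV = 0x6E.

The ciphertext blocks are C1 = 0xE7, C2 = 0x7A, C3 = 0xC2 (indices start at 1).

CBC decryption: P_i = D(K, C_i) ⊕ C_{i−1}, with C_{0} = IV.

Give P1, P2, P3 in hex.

P1 = 0x58, P2 = 0x4C, P3 = 0x69

P1: D(K, 0xE7) = 0x36; 0x36 ⊕ 0x6E = 0x58.
P2: D(K, 0x7A) = 0xAB; 0xAB ⊕ 0xE7 = 0x4C.
P3: D(K, 0xC2) = 0x13; 0x13 ⊕ 0x7A = 0x69.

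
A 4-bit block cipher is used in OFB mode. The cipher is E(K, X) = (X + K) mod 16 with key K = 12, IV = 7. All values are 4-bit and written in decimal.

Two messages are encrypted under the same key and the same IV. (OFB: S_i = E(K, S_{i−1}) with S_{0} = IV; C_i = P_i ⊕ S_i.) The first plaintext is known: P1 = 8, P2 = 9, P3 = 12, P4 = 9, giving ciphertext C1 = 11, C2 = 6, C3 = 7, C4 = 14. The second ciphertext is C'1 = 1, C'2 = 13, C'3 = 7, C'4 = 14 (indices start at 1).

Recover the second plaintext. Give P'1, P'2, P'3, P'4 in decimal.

P'1 = 2, P'2 = 2, P'3 = 12, P'4 = 9

In OFB with a reused IV, both messages share the same keystream S_i, so C_i ⊕ C'_i = P_i ⊕ P'_i and thus P'_i = P_i ⊕ C_i ⊕ C'_i.
P'1: 8 ⊕ 11 ⊕ 1 = 2.
P'2: 9 ⊕ 6 ⊕ 13 = 2.
P'3: 12 ⊕ 7 ⊕ 7 = 12.
P'4: 9 ⊕ 14 ⊕ 14 = 9.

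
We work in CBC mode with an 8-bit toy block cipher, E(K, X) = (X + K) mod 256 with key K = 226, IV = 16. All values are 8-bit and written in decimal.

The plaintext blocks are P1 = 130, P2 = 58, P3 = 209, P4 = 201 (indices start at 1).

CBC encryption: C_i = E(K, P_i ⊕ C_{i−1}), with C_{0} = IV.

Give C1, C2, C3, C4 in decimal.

C1 = 116, C2 = 48, C3 = 195, C4 = 236

C1: P1 ⊕ 16 = 146; E(K, 146) = 116.
C2: P2 ⊕ 116 = 78; E(K, 78) = 48.
C3: P3 ⊕ 48 = 225; E(K, 225) = 195.
C4: P4 ⊕ 195 = 10; E(K, 10) = 236.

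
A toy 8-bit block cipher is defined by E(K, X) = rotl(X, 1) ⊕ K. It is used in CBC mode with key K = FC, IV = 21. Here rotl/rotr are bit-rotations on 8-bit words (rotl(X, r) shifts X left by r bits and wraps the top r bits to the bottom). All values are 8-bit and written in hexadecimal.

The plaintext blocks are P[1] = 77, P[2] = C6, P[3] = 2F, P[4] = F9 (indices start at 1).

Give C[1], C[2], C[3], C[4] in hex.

C[1] = 50, C[2] = D1, C[3] = 01, C[4] = 0D

CBC encryption: C_i = E(K, P_i ⊕ C_{i−1}), with C_{0} = IV.
C[1]: P[1] ⊕ 21 = 56; E(K, 56) = 50.
C[2]: P[2] ⊕ 50 = 96; E(K, 96) = D1.
C[3]: P[3] ⊕ D1 = FE; E(K, FE) = 01.
C[4]: P[4] ⊕ 01 = F8; E(K, F8) = 0D.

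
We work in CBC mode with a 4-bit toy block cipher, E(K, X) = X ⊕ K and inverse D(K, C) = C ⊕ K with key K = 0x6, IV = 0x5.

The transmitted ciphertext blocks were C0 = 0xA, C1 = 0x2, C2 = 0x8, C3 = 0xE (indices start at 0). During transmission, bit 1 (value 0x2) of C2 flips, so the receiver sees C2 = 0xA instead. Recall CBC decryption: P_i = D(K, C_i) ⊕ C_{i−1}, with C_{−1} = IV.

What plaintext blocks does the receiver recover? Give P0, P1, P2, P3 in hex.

P0 = 0x9, P1 = 0xE, P2 = 0xE, P3 = 0x2

Only C2 changed, to 0xA. In CBC, a change in C_i garbles P_i and flips the same bit in P_{i+1}. Decrypting the received ciphertext:
P0: D(K, 0xA) = 0xC; 0xC ⊕ 0x5 = 0x9.
P1: D(K, 0x2) = 0x4; 0x4 ⊕ 0xA = 0xE.
P2: D(K, 0xA) = 0xC; 0xC ⊕ 0x2 = 0xE.
P3: D(K, 0xE) = 0x8; 0x8 ⊕ 0xA = 0x2.
Blocks that differ from the original plaintext: P2, P3.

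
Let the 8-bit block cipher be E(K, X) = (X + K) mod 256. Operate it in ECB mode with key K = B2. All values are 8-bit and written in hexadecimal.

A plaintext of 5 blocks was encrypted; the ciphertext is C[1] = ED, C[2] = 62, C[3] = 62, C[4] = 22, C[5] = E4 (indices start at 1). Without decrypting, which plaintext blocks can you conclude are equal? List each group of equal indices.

P[2] = P[3]

ECB encrypts each block independently with the same key, so equal ciphertext blocks imply equal plaintext blocks.
C[2] = C[3] = 62, so P[2] = P[3].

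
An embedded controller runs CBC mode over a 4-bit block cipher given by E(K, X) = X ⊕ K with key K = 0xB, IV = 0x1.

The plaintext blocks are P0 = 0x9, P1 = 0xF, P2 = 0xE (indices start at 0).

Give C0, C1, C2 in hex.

CBC encryption: C_i = E(K, P_i ⊕ C_{i−1}), with C_{−1} = IV.
C0: P0 ⊕ 0x1 = 0x8; E(K, 0x8) = 0x3.
C1: P1 ⊕ 0x3 = 0xC; E(K, 0xC) = 0x7.
C2: P2 ⊕ 0x7 = 0x9; E(K, 0x9) = 0x2.

C0 = 0x3, C1 = 0x7, C2 = 0x2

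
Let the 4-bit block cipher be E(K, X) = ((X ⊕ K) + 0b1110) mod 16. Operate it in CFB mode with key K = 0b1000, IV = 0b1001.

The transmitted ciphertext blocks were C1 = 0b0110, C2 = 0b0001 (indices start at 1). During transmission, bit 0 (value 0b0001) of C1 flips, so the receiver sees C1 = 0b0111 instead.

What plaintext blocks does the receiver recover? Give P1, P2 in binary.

CFB decryption: P_i = C_i ⊕ E(K, C_{i−1}), with C_{0} = IV.
Only C1 changed, to 0b0111. In CFB, a change in C_i flips the same bit in P_i and garbles P_{i+1}. Decrypting the received ciphertext:
P1: E(K, 0b1001) = 0b1111; 0b0111 ⊕ 0b1111 = 0b1000.
P2: E(K, 0b0111) = 0b1101; 0b0001 ⊕ 0b1101 = 0b1100.
Blocks that differ from the original plaintext: P1, P2.

P1 = 0b1000, P2 = 0b1100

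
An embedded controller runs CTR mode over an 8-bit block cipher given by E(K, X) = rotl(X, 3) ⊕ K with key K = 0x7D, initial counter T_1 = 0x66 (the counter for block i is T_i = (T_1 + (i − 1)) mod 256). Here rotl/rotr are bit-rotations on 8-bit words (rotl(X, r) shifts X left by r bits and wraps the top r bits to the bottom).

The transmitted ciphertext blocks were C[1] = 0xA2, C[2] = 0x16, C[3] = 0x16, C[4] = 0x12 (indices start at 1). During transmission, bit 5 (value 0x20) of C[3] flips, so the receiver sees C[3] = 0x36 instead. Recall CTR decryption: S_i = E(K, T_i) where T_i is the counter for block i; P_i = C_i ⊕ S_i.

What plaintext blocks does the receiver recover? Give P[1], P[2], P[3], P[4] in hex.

P[1] = 0xEC, P[2] = 0x50, P[3] = 0x08, P[4] = 0x24

Only C[3] changed, to 0x36. In CTR, a change in C_i flips the same bit in P_i only; the keystream is unaffected. Decrypting the received ciphertext:
P[1]: T = 0x66, S = E(K, T) = 0x4E; 0xA2 ⊕ 0x4E = 0xEC.
P[2]: T = 0x67, S = E(K, T) = 0x46; 0x16 ⊕ 0x46 = 0x50.
P[3]: T = 0x68, S = E(K, T) = 0x3E; 0x36 ⊕ 0x3E = 0x08.
P[4]: T = 0x69, S = E(K, T) = 0x36; 0x12 ⊕ 0x36 = 0x24.
Blocks that differ from the original plaintext: P[3].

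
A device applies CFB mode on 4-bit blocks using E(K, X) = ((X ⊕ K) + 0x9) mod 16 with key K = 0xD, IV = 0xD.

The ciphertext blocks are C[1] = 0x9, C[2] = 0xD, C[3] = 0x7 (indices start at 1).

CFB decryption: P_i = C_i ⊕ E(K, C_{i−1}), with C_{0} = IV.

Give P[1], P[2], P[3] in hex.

P[1]: E(K, 0xD) = 0x9; 0x9 ⊕ 0x9 = 0x0.
P[2]: E(K, 0x9) = 0xD; 0xD ⊕ 0xD = 0x0.
P[3]: E(K, 0xD) = 0x9; 0x7 ⊕ 0x9 = 0xE.

P[1] = 0x0, P[2] = 0x0, P[3] = 0xE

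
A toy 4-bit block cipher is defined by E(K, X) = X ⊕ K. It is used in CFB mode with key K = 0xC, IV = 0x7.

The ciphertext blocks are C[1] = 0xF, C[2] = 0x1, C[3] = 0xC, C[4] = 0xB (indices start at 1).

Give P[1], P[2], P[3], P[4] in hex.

P[1] = 0x4, P[2] = 0x2, P[3] = 0x1, P[4] = 0xB

CFB decryption: P_i = C_i ⊕ E(K, C_{i−1}), with C_{0} = IV.
P[1]: E(K, 0x7) = 0xB; 0xF ⊕ 0xB = 0x4.
P[2]: E(K, 0xF) = 0x3; 0x1 ⊕ 0x3 = 0x2.
P[3]: E(K, 0x1) = 0xD; 0xC ⊕ 0xD = 0x1.
P[4]: E(K, 0xC) = 0x0; 0xB ⊕ 0x0 = 0xB.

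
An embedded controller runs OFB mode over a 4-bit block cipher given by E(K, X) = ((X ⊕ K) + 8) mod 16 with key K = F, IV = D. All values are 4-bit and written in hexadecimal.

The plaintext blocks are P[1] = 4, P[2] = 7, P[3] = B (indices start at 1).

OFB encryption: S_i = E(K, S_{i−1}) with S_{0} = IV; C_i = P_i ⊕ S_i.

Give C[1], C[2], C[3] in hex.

C[1] = E, C[2] = A, C[3] = 1

C[1]: S = E(K, D) = A; 4 ⊕ A = E.
C[2]: S = E(K, A) = D; 7 ⊕ D = A.
C[3]: S = E(K, D) = A; B ⊕ A = 1.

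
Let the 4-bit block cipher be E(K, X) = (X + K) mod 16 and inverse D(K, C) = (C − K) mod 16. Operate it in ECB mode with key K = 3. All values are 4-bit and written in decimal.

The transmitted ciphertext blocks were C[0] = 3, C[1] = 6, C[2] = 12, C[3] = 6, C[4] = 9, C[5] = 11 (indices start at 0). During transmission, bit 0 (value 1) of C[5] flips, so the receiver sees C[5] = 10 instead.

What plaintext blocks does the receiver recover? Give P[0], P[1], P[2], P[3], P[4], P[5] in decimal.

ECB decryption: P_i = D(K, C_i).
Only C[5] changed, to 10. In ECB, a change in C_i affects only P_i. Decrypting the received ciphertext:
P[0]: D(K, 3) = 0.
P[1]: D(K, 6) = 3.
P[2]: D(K, 12) = 9.
P[3]: D(K, 6) = 3.
P[4]: D(K, 9) = 6.
P[5]: D(K, 10) = 7.
Blocks that differ from the original plaintext: P[5].

P[0] = 0, P[1] = 3, P[2] = 9, P[3] = 3, P[4] = 6, P[5] = 7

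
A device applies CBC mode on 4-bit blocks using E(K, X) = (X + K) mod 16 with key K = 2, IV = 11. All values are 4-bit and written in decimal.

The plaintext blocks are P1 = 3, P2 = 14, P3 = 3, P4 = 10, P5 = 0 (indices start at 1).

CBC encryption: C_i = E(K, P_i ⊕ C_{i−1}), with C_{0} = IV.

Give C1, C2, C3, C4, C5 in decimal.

C1: P1 ⊕ 11 = 8; E(K, 8) = 10.
C2: P2 ⊕ 10 = 4; E(K, 4) = 6.
C3: P3 ⊕ 6 = 5; E(K, 5) = 7.
C4: P4 ⊕ 7 = 13; E(K, 13) = 15.
C5: P5 ⊕ 15 = 15; E(K, 15) = 1.

C1 = 10, C2 = 6, C3 = 7, C4 = 15, C5 = 1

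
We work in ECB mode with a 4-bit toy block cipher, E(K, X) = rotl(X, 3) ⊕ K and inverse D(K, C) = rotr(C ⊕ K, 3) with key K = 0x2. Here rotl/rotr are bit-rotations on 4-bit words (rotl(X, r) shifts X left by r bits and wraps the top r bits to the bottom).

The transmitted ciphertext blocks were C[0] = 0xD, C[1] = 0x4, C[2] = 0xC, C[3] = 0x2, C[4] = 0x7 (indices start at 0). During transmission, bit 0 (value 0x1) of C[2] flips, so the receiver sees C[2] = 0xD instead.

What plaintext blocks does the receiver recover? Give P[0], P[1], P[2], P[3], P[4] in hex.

ECB decryption: P_i = D(K, C_i).
Only C[2] changed, to 0xD. In ECB, a change in C_i affects only P_i. Decrypting the received ciphertext:
P[0]: D(K, 0xD) = 0xF.
P[1]: D(K, 0x4) = 0xC.
P[2]: D(K, 0xD) = 0xF.
P[3]: D(K, 0x2) = 0x0.
P[4]: D(K, 0x7) = 0xA.
Blocks that differ from the original plaintext: P[2].

P[0] = 0xF, P[1] = 0xC, P[2] = 0xF, P[3] = 0x0, P[4] = 0xA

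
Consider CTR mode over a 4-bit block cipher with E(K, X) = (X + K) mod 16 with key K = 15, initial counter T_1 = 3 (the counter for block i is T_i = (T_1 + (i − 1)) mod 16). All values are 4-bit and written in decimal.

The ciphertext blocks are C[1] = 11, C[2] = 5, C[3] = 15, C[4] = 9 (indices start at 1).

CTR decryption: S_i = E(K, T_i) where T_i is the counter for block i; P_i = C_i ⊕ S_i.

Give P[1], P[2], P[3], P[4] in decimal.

P[1]: T = 3, S = E(K, T) = 2; 11 ⊕ 2 = 9.
P[2]: T = 4, S = E(K, T) = 3; 5 ⊕ 3 = 6.
P[3]: T = 5, S = E(K, T) = 4; 15 ⊕ 4 = 11.
P[4]: T = 6, S = E(K, T) = 5; 9 ⊕ 5 = 12.

P[1] = 9, P[2] = 6, P[3] = 11, P[4] = 12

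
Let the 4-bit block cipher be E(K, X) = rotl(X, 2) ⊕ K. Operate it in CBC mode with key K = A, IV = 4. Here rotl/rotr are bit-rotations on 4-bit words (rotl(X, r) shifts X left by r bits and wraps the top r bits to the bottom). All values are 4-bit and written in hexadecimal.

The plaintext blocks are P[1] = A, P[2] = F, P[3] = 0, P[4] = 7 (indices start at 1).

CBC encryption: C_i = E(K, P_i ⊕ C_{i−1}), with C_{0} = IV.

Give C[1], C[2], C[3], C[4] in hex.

C[1]: P[1] ⊕ 4 = E; E(K, E) = 1.
C[2]: P[2] ⊕ 1 = E; E(K, E) = 1.
C[3]: P[3] ⊕ 1 = 1; E(K, 1) = E.
C[4]: P[4] ⊕ E = 9; E(K, 9) = C.

C[1] = 1, C[2] = 1, C[3] = E, C[4] = C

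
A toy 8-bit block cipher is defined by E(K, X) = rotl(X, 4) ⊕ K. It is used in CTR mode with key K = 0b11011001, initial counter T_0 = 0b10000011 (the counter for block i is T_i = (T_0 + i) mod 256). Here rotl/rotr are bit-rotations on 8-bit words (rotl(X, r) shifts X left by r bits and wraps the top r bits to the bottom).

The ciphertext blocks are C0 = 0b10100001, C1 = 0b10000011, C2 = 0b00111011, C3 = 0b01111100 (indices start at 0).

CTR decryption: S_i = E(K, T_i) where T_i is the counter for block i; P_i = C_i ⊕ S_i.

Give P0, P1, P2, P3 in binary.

P0: T = 0b10000011, S = E(K, T) = 0b11100001; 0b10100001 ⊕ 0b11100001 = 0b01000000.
P1: T = 0b10000100, S = E(K, T) = 0b10010001; 0b10000011 ⊕ 0b10010001 = 0b00010010.
P2: T = 0b10000101, S = E(K, T) = 0b10000001; 0b00111011 ⊕ 0b10000001 = 0b10111010.
P3: T = 0b10000110, S = E(K, T) = 0b10110001; 0b01111100 ⊕ 0b10110001 = 0b11001101.

P0 = 0b01000000, P1 = 0b00010010, P2 = 0b10111010, P3 = 0b11001101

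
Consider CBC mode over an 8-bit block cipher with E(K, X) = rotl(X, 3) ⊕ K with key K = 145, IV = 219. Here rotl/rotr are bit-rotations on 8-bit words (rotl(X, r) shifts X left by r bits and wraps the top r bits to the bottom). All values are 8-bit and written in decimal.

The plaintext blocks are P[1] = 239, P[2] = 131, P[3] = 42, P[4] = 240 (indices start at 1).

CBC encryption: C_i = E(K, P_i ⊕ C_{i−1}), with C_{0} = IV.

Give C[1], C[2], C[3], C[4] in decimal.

C[1]: P[1] ⊕ 219 = 52; E(K, 52) = 48.
C[2]: P[2] ⊕ 48 = 179; E(K, 179) = 12.
C[3]: P[3] ⊕ 12 = 38; E(K, 38) = 160.
C[4]: P[4] ⊕ 160 = 80; E(K, 80) = 19.

C[1] = 48, C[2] = 12, C[3] = 160, C[4] = 19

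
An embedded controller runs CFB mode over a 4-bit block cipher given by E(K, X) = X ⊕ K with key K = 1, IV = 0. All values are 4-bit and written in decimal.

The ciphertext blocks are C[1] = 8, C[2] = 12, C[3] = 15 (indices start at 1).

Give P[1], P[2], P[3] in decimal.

CFB decryption: P_i = C_i ⊕ E(K, C_{i−1}), with C_{0} = IV.
P[1]: E(K, 0) = 1; 8 ⊕ 1 = 9.
P[2]: E(K, 8) = 9; 12 ⊕ 9 = 5.
P[3]: E(K, 12) = 13; 15 ⊕ 13 = 2.

P[1] = 9, P[2] = 5, P[3] = 2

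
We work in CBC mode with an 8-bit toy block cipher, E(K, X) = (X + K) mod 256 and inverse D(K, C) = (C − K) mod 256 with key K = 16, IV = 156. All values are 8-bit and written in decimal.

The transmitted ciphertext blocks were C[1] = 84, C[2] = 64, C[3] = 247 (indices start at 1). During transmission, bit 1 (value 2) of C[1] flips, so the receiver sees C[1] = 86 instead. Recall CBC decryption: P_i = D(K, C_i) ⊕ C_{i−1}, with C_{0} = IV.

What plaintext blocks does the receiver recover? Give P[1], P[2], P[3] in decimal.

Only C[1] changed, to 86. In CBC, a change in C_i garbles P_i and flips the same bit in P_{i+1}. Decrypting the received ciphertext:
P[1]: D(K, 86) = 70; 70 ⊕ 156 = 218.
P[2]: D(K, 64) = 48; 48 ⊕ 86 = 102.
P[3]: D(K, 247) = 231; 231 ⊕ 64 = 167.
Blocks that differ from the original plaintext: P[1], P[2].

P[1] = 218, P[2] = 102, P[3] = 167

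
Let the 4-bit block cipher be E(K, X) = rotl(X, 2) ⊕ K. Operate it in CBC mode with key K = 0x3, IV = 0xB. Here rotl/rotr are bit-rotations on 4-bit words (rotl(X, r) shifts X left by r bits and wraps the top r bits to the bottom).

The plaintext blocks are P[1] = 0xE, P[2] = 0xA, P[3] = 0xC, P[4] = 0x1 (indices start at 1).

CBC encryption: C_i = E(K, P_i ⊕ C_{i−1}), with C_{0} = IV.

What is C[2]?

C[1]: P[1] ⊕ 0xB = 0x5; E(K, 0x5) = 0x6.
C[2]: P[2] ⊕ 0x6 = 0xC; E(K, 0xC) = 0x0.

C[2] = 0x0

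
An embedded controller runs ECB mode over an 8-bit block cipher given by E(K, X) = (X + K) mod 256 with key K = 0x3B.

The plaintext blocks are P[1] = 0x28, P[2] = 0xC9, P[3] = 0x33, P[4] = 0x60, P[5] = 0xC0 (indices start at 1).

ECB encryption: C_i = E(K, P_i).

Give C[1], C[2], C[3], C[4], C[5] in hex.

C[1] = 0x63, C[2] = 0x04, C[3] = 0x6E, C[4] = 0x9B, C[5] = 0xFB

C[1]: E(K, 0x28) = 0x63.
C[2]: E(K, 0xC9) = 0x04.
C[3]: E(K, 0x33) = 0x6E.
C[4]: E(K, 0x60) = 0x9B.
C[5]: E(K, 0xC0) = 0xFB.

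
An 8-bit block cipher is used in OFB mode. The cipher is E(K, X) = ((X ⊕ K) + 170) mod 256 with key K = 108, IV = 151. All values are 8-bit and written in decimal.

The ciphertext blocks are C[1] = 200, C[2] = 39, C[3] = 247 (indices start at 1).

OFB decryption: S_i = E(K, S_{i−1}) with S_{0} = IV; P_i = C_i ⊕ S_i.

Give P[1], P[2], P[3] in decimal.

P[1]: S = E(K, 151) = 165; 200 ⊕ 165 = 109.
P[2]: S = E(K, 165) = 115; 39 ⊕ 115 = 84.
P[3]: S = E(K, 115) = 201; 247 ⊕ 201 = 62.

P[1] = 109, P[2] = 84, P[3] = 62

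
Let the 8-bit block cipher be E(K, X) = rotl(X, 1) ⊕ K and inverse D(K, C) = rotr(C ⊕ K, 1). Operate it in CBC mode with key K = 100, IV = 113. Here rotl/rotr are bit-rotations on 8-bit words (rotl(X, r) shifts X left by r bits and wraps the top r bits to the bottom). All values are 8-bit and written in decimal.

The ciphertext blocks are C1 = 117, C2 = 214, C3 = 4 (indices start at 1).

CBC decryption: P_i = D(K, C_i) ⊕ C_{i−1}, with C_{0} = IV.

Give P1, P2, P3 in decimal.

P1: D(K, 117) = 136; 136 ⊕ 113 = 249.
P2: D(K, 214) = 89; 89 ⊕ 117 = 44.
P3: D(K, 4) = 48; 48 ⊕ 214 = 230.

P1 = 249, P2 = 44, P3 = 230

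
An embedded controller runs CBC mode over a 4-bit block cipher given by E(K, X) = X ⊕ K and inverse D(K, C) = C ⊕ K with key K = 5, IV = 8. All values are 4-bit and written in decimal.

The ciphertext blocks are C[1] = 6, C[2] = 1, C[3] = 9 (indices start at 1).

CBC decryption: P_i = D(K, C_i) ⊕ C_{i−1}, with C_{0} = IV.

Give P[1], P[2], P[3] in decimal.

P[1]: D(K, 6) = 3; 3 ⊕ 8 = 11.
P[2]: D(K, 1) = 4; 4 ⊕ 6 = 2.
P[3]: D(K, 9) = 12; 12 ⊕ 1 = 13.

P[1] = 11, P[2] = 2, P[3] = 13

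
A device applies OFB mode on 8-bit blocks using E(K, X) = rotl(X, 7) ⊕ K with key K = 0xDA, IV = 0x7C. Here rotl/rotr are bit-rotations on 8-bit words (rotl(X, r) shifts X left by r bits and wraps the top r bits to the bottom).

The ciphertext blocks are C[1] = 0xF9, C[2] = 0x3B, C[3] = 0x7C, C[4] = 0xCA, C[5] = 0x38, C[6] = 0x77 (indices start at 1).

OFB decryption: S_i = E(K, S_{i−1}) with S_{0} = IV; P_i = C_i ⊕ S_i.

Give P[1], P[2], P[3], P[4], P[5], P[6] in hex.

P[1]: S = E(K, 0x7C) = 0xE4; 0xF9 ⊕ 0xE4 = 0x1D.
P[2]: S = E(K, 0xE4) = 0xA8; 0x3B ⊕ 0xA8 = 0x93.
P[3]: S = E(K, 0xA8) = 0x8E; 0x7C ⊕ 0x8E = 0xF2.
P[4]: S = E(K, 0x8E) = 0x9D; 0xCA ⊕ 0x9D = 0x57.
P[5]: S = E(K, 0x9D) = 0x14; 0x38 ⊕ 0x14 = 0x2C.
P[6]: S = E(K, 0x14) = 0xD0; 0x77 ⊕ 0xD0 = 0xA7.

P[1] = 0x1D, P[2] = 0x93, P[3] = 0xF2, P[4] = 0x57, P[5] = 0x2C, P[6] = 0xA7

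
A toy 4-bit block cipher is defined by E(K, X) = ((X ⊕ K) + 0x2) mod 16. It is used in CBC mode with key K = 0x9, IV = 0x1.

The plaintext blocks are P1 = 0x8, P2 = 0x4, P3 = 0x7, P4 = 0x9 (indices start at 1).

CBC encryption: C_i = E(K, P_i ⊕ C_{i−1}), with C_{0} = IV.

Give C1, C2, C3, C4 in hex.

C1 = 0x2, C2 = 0x1, C3 = 0x1, C4 = 0x3

C1: P1 ⊕ 0x1 = 0x9; E(K, 0x9) = 0x2.
C2: P2 ⊕ 0x2 = 0x6; E(K, 0x6) = 0x1.
C3: P3 ⊕ 0x1 = 0x6; E(K, 0x6) = 0x1.
C4: P4 ⊕ 0x1 = 0x8; E(K, 0x8) = 0x3.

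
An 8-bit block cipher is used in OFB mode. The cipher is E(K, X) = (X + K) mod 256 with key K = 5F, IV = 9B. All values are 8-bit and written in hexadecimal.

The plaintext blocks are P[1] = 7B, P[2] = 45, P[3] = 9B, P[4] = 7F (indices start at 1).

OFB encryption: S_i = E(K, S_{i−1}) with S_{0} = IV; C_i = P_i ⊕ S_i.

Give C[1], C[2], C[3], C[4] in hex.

C[1] = 81, C[2] = 1C, C[3] = 23, C[4] = 68

C[1]: S = E(K, 9B) = FA; 7B ⊕ FA = 81.
C[2]: S = E(K, FA) = 59; 45 ⊕ 59 = 1C.
C[3]: S = E(K, 59) = B8; 9B ⊕ B8 = 23.
C[4]: S = E(K, B8) = 17; 7F ⊕ 17 = 68.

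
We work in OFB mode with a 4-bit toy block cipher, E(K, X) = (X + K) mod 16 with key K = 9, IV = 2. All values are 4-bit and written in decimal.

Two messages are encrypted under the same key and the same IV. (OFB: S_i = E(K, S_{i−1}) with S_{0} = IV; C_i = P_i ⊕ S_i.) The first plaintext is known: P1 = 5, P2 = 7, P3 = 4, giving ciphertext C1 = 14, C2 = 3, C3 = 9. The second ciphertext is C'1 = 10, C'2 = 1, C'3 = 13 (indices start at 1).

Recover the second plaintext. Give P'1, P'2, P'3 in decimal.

In OFB with a reused IV, both messages share the same keystream S_i, so C_i ⊕ C'_i = P_i ⊕ P'_i and thus P'_i = P_i ⊕ C_i ⊕ C'_i.
P'1: 5 ⊕ 14 ⊕ 10 = 1.
P'2: 7 ⊕ 3 ⊕ 1 = 5.
P'3: 4 ⊕ 9 ⊕ 13 = 0.

P'1 = 1, P'2 = 5, P'3 = 0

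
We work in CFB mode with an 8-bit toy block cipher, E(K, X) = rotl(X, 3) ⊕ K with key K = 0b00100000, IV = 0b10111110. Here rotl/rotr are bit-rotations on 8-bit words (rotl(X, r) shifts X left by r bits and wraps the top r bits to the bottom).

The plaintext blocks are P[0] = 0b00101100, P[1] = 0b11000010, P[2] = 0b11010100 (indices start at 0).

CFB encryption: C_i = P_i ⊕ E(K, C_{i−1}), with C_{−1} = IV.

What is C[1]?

C[0]: E(K, 0b10111110) = 0b11010101; 0b00101100 ⊕ 0b11010101 = 0b11111001.
C[1]: E(K, 0b11111001) = 0b11101111; 0b11000010 ⊕ 0b11101111 = 0b00101101.

C[1] = 0b00101101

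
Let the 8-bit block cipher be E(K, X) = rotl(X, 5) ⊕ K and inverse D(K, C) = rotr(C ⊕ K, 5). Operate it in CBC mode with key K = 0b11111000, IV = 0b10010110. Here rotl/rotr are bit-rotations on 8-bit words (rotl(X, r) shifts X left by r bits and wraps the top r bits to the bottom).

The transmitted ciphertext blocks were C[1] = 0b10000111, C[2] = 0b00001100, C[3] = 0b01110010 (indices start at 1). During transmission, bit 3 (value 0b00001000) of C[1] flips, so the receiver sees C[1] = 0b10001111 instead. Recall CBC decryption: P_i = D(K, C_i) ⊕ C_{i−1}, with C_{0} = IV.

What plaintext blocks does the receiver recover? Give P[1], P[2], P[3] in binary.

Only C[1] changed, to 0b10001111. In CBC, a change in C_i garbles P_i and flips the same bit in P_{i+1}. Decrypting the received ciphertext:
P[1]: D(K, 0b10001111) = 0b10111011; 0b10111011 ⊕ 0b10010110 = 0b00101101.
P[2]: D(K, 0b00001100) = 0b10100111; 0b10100111 ⊕ 0b10001111 = 0b00101000.
P[3]: D(K, 0b01110010) = 0b01010100; 0b01010100 ⊕ 0b00001100 = 0b01011000.
Blocks that differ from the original plaintext: P[1], P[2].

P[1] = 0b00101101, P[2] = 0b00101000, P[3] = 0b01011000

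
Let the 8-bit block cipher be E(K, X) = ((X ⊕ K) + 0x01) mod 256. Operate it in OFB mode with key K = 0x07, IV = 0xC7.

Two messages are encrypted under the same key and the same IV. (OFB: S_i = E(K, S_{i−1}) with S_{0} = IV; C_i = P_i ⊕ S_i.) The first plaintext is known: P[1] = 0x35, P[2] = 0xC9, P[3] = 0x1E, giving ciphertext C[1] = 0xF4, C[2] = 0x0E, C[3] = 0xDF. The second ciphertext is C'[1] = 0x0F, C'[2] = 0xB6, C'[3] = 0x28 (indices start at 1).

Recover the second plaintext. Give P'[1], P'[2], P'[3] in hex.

In OFB with a reused IV, both messages share the same keystream S_i, so C_i ⊕ C'_i = P_i ⊕ P'_i and thus P'_i = P_i ⊕ C_i ⊕ C'_i.
P'[1]: 0x35 ⊕ 0xF4 ⊕ 0x0F = 0xCE.
P'[2]: 0xC9 ⊕ 0x0E ⊕ 0xB6 = 0x71.
P'[3]: 0x1E ⊕ 0xDF ⊕ 0x28 = 0xE9.

P'[1] = 0xCE, P'[2] = 0x71, P'[3] = 0xE9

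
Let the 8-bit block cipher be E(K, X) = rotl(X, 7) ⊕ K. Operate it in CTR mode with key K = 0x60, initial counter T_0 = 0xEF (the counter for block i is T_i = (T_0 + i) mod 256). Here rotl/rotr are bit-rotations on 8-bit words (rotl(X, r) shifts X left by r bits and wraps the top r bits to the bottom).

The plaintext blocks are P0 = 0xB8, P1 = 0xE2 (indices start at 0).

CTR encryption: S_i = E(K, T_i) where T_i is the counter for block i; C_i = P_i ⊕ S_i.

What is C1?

C0: T = 0xEF, S = E(K, T) = 0x97; 0xB8 ⊕ 0x97 = 0x2F.
C1: T = 0xF0, S = E(K, T) = 0x18; 0xE2 ⊕ 0x18 = 0xFA.

C1 = 0xFA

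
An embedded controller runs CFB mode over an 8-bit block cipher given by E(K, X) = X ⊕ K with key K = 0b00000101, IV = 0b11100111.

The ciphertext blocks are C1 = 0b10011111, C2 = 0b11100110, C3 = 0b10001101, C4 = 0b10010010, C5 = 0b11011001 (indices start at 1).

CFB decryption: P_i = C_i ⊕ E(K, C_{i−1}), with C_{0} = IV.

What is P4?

P4: E(K, 0b10001101) = 0b10001000; 0b10010010 ⊕ 0b10001000 = 0b00011010.

P4 = 0b00011010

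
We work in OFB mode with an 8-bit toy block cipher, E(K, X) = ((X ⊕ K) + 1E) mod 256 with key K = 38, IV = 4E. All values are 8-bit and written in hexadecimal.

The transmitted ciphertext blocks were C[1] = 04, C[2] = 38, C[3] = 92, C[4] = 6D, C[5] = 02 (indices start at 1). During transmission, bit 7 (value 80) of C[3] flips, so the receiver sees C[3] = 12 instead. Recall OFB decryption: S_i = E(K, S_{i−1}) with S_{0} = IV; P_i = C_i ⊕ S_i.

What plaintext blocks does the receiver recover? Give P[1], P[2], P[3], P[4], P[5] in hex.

P[1] = 90, P[2] = F2, P[3] = 02, P[4] = 2B, P[5] = 9E

Only C[3] changed, to 12. In OFB, a change in C_i flips the same bit in P_i only; the keystream is unaffected. Decrypting the received ciphertext:
P[1]: S = E(K, 4E) = 94; 04 ⊕ 94 = 90.
P[2]: S = E(K, 94) = CA; 38 ⊕ CA = F2.
P[3]: S = E(K, CA) = 10; 12 ⊕ 10 = 02.
P[4]: S = E(K, 10) = 46; 6D ⊕ 46 = 2B.
P[5]: S = E(K, 46) = 9C; 02 ⊕ 9C = 9E.
Blocks that differ from the original plaintext: P[3].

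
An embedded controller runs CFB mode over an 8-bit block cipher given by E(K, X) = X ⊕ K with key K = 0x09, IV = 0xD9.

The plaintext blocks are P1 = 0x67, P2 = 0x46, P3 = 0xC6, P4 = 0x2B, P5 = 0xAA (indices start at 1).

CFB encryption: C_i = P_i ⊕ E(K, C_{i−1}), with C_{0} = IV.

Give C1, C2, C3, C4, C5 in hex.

C1 = 0xB7, C2 = 0xF8, C3 = 0x37, C4 = 0x15, C5 = 0xB6

C1: E(K, 0xD9) = 0xD0; 0x67 ⊕ 0xD0 = 0xB7.
C2: E(K, 0xB7) = 0xBE; 0x46 ⊕ 0xBE = 0xF8.
C3: E(K, 0xF8) = 0xF1; 0xC6 ⊕ 0xF1 = 0x37.
C4: E(K, 0x37) = 0x3E; 0x2B ⊕ 0x3E = 0x15.
C5: E(K, 0x15) = 0x1C; 0xAA ⊕ 0x1C = 0xB6.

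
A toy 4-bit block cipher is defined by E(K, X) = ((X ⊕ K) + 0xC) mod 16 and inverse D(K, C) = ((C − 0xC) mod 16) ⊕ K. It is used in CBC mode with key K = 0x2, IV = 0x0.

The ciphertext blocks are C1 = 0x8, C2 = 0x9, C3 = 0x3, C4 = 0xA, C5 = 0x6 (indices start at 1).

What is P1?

CBC decryption: P_i = D(K, C_i) ⊕ C_{i−1}, with C_{0} = IV.
P1: D(K, 0x8) = 0xE; 0xE ⊕ 0x0 = 0xE.

P1 = 0xE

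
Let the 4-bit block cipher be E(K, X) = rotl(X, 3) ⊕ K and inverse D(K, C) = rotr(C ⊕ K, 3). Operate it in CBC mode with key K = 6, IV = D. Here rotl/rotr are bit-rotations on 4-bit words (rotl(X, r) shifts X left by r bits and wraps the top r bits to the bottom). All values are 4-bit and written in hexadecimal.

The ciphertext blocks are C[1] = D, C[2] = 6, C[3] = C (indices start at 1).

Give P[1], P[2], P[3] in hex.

CBC decryption: P_i = D(K, C_i) ⊕ C_{i−1}, with C_{0} = IV.
P[1]: D(K, D) = 7; 7 ⊕ D = A.
P[2]: D(K, 6) = 0; 0 ⊕ D = D.
P[3]: D(K, C) = 5; 5 ⊕ 6 = 3.

P[1] = A, P[2] = D, P[3] = 3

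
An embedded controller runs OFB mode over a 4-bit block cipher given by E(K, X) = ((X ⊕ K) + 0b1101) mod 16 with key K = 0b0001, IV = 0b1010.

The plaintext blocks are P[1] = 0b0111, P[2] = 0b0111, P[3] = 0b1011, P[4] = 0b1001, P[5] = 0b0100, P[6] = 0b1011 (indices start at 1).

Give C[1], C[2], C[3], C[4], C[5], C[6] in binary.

OFB encryption: S_i = E(K, S_{i−1}) with S_{0} = IV; C_i = P_i ⊕ S_i.
C[1]: S = E(K, 0b1010) = 0b1000; 0b0111 ⊕ 0b1000 = 0b1111.
C[2]: S = E(K, 0b1000) = 0b0110; 0b0111 ⊕ 0b0110 = 0b0001.
C[3]: S = E(K, 0b0110) = 0b0100; 0b1011 ⊕ 0b0100 = 0b1111.
C[4]: S = E(K, 0b0100) = 0b0010; 0b1001 ⊕ 0b0010 = 0b1011.
C[5]: S = E(K, 0b0010) = 0b0000; 0b0100 ⊕ 0b0000 = 0b0100.
C[6]: S = E(K, 0b0000) = 0b1110; 0b1011 ⊕ 0b1110 = 0b0101.

C[1] = 0b1111, C[2] = 0b0001, C[3] = 0b1111, C[4] = 0b1011, C[5] = 0b0100, C[6] = 0b0101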